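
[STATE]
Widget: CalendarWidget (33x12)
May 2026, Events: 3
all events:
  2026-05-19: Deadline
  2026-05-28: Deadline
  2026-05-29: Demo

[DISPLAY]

             May 2026            
Mo Tu We Th Fr Sa Su             
             1  2  3             
 4  5  6  7  8  9 10             
11 12 13 14 15 16 17             
18 19* 20 21 22 23 24            
25 26 27 28* 29* 30 31           
                                 
                                 
                                 
                                 
                                 


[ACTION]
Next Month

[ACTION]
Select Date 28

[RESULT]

            June 2026            
Mo Tu We Th Fr Sa Su             
 1  2  3  4  5  6  7             
 8  9 10 11 12 13 14             
15 16 17 18 19 20 21             
22 23 24 25 26 27 [28]           
29 30                            
                                 
                                 
                                 
                                 
                                 


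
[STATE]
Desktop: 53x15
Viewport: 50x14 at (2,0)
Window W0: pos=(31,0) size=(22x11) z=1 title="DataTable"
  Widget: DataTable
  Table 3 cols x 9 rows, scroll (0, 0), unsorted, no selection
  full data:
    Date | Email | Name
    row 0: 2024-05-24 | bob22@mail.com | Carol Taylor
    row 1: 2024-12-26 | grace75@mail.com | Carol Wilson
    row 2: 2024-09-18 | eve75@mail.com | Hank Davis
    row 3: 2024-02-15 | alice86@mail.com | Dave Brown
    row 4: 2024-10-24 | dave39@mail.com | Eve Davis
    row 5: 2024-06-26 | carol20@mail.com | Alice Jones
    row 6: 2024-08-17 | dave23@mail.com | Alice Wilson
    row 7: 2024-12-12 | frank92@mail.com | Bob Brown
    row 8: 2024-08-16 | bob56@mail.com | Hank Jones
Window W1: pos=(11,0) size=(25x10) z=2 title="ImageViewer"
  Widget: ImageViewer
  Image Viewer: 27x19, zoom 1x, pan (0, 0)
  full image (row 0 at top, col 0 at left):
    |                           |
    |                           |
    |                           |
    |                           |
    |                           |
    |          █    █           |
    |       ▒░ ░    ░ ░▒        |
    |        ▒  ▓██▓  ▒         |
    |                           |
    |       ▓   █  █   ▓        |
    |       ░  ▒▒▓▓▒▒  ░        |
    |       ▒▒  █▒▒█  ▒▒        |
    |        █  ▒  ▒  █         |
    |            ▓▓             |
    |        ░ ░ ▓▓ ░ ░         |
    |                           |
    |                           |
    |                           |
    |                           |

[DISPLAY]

         ┏━━━━━━━━━━━━━━━━━━━━━━━┓━━━━━━━━━━━━━━━━
         ┃ ImageViewer           ┃aTable          
         ┠───────────────────────┨────────────────
         ┃                       ┃      │Email    
         ┃                       ┃──────┼─────────
         ┃                       ┃-05-24│bob22@mai
         ┃                       ┃-12-26│grace75@m
         ┃                       ┃-09-18│eve75@mai
         ┃          █    █       ┃-02-15│alice86@m
         ┗━━━━━━━━━━━━━━━━━━━━━━━┛-10-24│dave39@ma
                             ┗━━━━━━━━━━━━━━━━━━━━
                                                  
                                                  
                                                  


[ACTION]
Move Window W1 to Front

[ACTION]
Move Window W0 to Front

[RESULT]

         ┏━━━━━━━━━━━━━━━━━━━┏━━━━━━━━━━━━━━━━━━━━
         ┃ ImageViewer       ┃ DataTable          
         ┠───────────────────┠────────────────────
         ┃                   ┃Date      │Email    
         ┃                   ┃──────────┼─────────
         ┃                   ┃2024-05-24│bob22@mai
         ┃                   ┃2024-12-26│grace75@m
         ┃                   ┃2024-09-18│eve75@mai
         ┃          █    █   ┃2024-02-15│alice86@m
         ┗━━━━━━━━━━━━━━━━━━━┃2024-10-24│dave39@ma
                             ┗━━━━━━━━━━━━━━━━━━━━
                                                  
                                                  
                                                  


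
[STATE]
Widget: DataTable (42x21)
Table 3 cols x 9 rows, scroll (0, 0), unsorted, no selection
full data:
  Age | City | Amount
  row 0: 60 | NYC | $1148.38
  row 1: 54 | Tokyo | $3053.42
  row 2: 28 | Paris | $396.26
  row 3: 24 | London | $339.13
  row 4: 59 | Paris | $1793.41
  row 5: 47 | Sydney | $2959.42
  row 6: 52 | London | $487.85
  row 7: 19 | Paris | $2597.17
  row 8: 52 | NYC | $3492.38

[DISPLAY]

Age│City  │Amount                         
───┼──────┼────────                       
60 │NYC   │$1148.38                       
54 │Tokyo │$3053.42                       
28 │Paris │$396.26                        
24 │London│$339.13                        
59 │Paris │$1793.41                       
47 │Sydney│$2959.42                       
52 │London│$487.85                        
19 │Paris │$2597.17                       
52 │NYC   │$3492.38                       
                                          
                                          
                                          
                                          
                                          
                                          
                                          
                                          
                                          
                                          


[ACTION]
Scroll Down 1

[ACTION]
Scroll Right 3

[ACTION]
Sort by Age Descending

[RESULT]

Ag▼│City  │Amount                         
───┼──────┼────────                       
60 │NYC   │$1148.38                       
59 │Paris │$1793.41                       
54 │Tokyo │$3053.42                       
52 │London│$487.85                        
52 │NYC   │$3492.38                       
47 │Sydney│$2959.42                       
28 │Paris │$396.26                        
24 │London│$339.13                        
19 │Paris │$2597.17                       
                                          
                                          
                                          
                                          
                                          
                                          
                                          
                                          
                                          
                                          


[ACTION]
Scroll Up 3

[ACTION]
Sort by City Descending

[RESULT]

Age│City ▼│Amount                         
───┼──────┼────────                       
54 │Tokyo │$3053.42                       
47 │Sydney│$2959.42                       
59 │Paris │$1793.41                       
28 │Paris │$396.26                        
19 │Paris │$2597.17                       
60 │NYC   │$1148.38                       
52 │NYC   │$3492.38                       
52 │London│$487.85                        
24 │London│$339.13                        
                                          
                                          
                                          
                                          
                                          
                                          
                                          
                                          
                                          
                                          


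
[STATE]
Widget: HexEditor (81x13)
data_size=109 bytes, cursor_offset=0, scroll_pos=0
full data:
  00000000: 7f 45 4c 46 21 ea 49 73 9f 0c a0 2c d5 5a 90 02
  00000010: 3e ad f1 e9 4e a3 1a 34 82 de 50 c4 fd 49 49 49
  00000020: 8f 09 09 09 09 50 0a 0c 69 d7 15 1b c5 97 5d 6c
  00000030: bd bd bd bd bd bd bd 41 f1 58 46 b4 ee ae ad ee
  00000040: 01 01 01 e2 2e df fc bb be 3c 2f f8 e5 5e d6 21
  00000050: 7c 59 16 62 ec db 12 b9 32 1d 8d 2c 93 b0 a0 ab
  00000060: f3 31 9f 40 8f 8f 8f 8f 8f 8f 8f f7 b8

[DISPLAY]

00000000  7F 45 4c 46 21 ea 49 73  9f 0c a0 2c d5 5a 90 02  |.ELF!.Is...,.Z..|   
00000010  3e ad f1 e9 4e a3 1a 34  82 de 50 c4 fd 49 49 49  |>...N..4..P..III|   
00000020  8f 09 09 09 09 50 0a 0c  69 d7 15 1b c5 97 5d 6c  |.....P..i.....]l|   
00000030  bd bd bd bd bd bd bd 41  f1 58 46 b4 ee ae ad ee  |.......A.XF.....|   
00000040  01 01 01 e2 2e df fc bb  be 3c 2f f8 e5 5e d6 21  |.........</..^.!|   
00000050  7c 59 16 62 ec db 12 b9  32 1d 8d 2c 93 b0 a0 ab  ||Y.b....2..,....|   
00000060  f3 31 9f 40 8f 8f 8f 8f  8f 8f 8f f7 b8           |.1.@.........   |   
                                                                                 
                                                                                 
                                                                                 
                                                                                 
                                                                                 
                                                                                 


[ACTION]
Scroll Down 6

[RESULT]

00000060  f3 31 9f 40 8f 8f 8f 8f  8f 8f 8f f7 b8           |.1.@.........   |   
                                                                                 
                                                                                 
                                                                                 
                                                                                 
                                                                                 
                                                                                 
                                                                                 
                                                                                 
                                                                                 
                                                                                 
                                                                                 
                                                                                 


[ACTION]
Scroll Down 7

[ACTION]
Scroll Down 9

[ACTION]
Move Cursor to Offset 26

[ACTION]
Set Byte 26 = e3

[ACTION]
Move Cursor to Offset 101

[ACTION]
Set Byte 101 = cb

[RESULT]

00000060  f3 31 9f 40 8f CB 8f 8f  8f 8f 8f f7 b8           |.1.@.........   |   
                                                                                 
                                                                                 
                                                                                 
                                                                                 
                                                                                 
                                                                                 
                                                                                 
                                                                                 
                                                                                 
                                                                                 
                                                                                 
                                                                                 


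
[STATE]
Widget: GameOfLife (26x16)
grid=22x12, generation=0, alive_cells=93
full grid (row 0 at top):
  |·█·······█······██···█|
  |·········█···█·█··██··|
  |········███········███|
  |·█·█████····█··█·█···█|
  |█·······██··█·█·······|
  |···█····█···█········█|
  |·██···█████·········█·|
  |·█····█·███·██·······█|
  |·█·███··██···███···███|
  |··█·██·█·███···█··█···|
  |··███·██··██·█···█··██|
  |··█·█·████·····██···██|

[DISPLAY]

Gen: 0                    
·█·······█······██···█    
·········█···█·█··██··    
········███········███    
·█·█████····█··█·█···█    
█·······██··█·█·······    
···█····█···█········█    
·██···█████·········█·    
·█····█·███·██·······█    
·█·███··██···███···███    
··█·██·█·███···█··█···    
··███·██··██·█···█··██    
··█·█·████·····██···██    
                          
                          
                          


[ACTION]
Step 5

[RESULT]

Gen: 5                    
······················    
····█████·········█·█·    
···████···········█·█·    
·██··██····█████···█··    
·█···█····█·█·██······    
·█·██·······█·██······    
··█·█···█······█···██·    
·█·██···········███··█    
·█·······██·····█·█··█    
·█···█··█·█····█····█·    
·█··█··█······█···█···    
··█·····█·█·██···█····    
                          
                          
                          


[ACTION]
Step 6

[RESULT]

Gen: 11                   
·██···················    
·██···················    
···············█······    
··················██··    
···██·····██··█·█·█···    
··█···██····█·█·····██    
···████·█·····█···██·█    
·····█··██······█····█    
·····██·█·█·██····███·    
·····███·██···█·······    
·········██····█······    
············█·█·······    
                          
                          
                          


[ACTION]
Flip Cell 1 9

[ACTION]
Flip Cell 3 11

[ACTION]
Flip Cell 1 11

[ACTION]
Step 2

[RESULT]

Gen: 13                   
·██···················    
·██···················    
··········██······█···    
·········█····█··█·█··    
·············█·█····██    
··█·█··███·█···█·█···█    
···█····██··██··██·█·█    
···██···█·█··█····██·█    
·············█····███·    
·····████······█···██·    
······█████·██·█······    
·········██···█·······    
                          
                          
                          


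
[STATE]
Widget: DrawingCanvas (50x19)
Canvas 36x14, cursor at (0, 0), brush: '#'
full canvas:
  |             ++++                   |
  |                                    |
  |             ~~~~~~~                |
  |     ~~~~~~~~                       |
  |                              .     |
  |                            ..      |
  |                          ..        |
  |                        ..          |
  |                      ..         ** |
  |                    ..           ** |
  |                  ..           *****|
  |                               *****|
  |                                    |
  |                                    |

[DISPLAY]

+            ++++                                 
                                                  
             ~~~~~~~                              
     ~~~~~~~~                                     
                              .                   
                            ..                    
                          ..                      
                        ..                        
                      ..         **               
                    ..           **               
                  ..           *****              
                               *****              
                                                  
                                                  
                                                  
                                                  
                                                  
                                                  
                                                  


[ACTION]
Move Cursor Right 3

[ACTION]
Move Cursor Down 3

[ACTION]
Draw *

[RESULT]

             ++++                                 
                                                  
             ~~~~~~~                              
   * ~~~~~~~~                                     
                              .                   
                            ..                    
                          ..                      
                        ..                        
                      ..         **               
                    ..           **               
                  ..           *****              
                               *****              
                                                  
                                                  
                                                  
                                                  
                                                  
                                                  
                                                  


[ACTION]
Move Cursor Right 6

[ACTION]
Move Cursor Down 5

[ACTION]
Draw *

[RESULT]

             ++++                                 
                                                  
             ~~~~~~~                              
   * ~~~~~~~~                                     
                              .                   
                            ..                    
                          ..                      
                        ..                        
         *            ..         **               
                    ..           **               
                  ..           *****              
                               *****              
                                                  
                                                  
                                                  
                                                  
                                                  
                                                  
                                                  


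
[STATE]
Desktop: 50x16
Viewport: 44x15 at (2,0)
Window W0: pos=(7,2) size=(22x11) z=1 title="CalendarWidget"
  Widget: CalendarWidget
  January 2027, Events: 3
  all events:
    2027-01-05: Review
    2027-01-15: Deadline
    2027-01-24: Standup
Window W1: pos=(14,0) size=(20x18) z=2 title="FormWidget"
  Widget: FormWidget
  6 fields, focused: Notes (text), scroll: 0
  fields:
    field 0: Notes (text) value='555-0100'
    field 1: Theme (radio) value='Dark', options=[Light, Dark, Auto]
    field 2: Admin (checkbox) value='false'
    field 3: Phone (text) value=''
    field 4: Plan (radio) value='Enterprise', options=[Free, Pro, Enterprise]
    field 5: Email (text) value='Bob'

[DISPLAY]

            ┏━━━━━━━━━━━━━━━━━━┓            
            ┃ FormWidget       ┃            
     ┏━━━━━━┠──────────────────┨            
     ┃ Calen┃> Notes:      [55]┃            
     ┠──────┃  Theme:      ( ) ┃            
     ┃    Ja┃  Admin:      [ ] ┃            
     ┃Mo Tu ┃  Phone:      [  ]┃            
     ┃      ┃  Plan:       ( ) ┃            
     ┃ 4  5*┃  Email:      [Bo]┃            
     ┃11 12 ┃                  ┃            
     ┃18 19 ┃                  ┃            
     ┃25 26 ┃                  ┃            
     ┗━━━━━━┃                  ┃            
            ┃                  ┃            
            ┃                  ┃            


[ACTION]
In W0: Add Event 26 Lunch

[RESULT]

            ┏━━━━━━━━━━━━━━━━━━┓            
            ┃ FormWidget       ┃            
     ┏━━━━━━┠──────────────────┨            
     ┃ Calen┃> Notes:      [55]┃            
     ┠──────┃  Theme:      ( ) ┃            
     ┃    Ja┃  Admin:      [ ] ┃            
     ┃Mo Tu ┃  Phone:      [  ]┃            
     ┃      ┃  Plan:       ( ) ┃            
     ┃ 4  5*┃  Email:      [Bo]┃            
     ┃11 12 ┃                  ┃            
     ┃18 19 ┃                  ┃            
     ┃25 26*┃                  ┃            
     ┗━━━━━━┃                  ┃            
            ┃                  ┃            
            ┃                  ┃            


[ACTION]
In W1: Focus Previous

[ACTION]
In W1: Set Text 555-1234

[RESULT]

            ┏━━━━━━━━━━━━━━━━━━┓            
            ┃ FormWidget       ┃            
     ┏━━━━━━┠──────────────────┨            
     ┃ Calen┃  Notes:      [55]┃            
     ┠──────┃  Theme:      ( ) ┃            
     ┃    Ja┃  Admin:      [ ] ┃            
     ┃Mo Tu ┃  Phone:      [  ]┃            
     ┃      ┃  Plan:       ( ) ┃            
     ┃ 4  5*┃> Email:      [55]┃            
     ┃11 12 ┃                  ┃            
     ┃18 19 ┃                  ┃            
     ┃25 26*┃                  ┃            
     ┗━━━━━━┃                  ┃            
            ┃                  ┃            
            ┃                  ┃            


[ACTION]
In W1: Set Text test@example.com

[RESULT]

            ┏━━━━━━━━━━━━━━━━━━┓            
            ┃ FormWidget       ┃            
     ┏━━━━━━┠──────────────────┨            
     ┃ Calen┃  Notes:      [55]┃            
     ┠──────┃  Theme:      ( ) ┃            
     ┃    Ja┃  Admin:      [ ] ┃            
     ┃Mo Tu ┃  Phone:      [  ]┃            
     ┃      ┃  Plan:       ( ) ┃            
     ┃ 4  5*┃> Email:      [te]┃            
     ┃11 12 ┃                  ┃            
     ┃18 19 ┃                  ┃            
     ┃25 26*┃                  ┃            
     ┗━━━━━━┃                  ┃            
            ┃                  ┃            
            ┃                  ┃            


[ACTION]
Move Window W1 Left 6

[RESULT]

      ┏━━━━━━━━━━━━━━━━━━┓                  
      ┃ FormWidget       ┃                  
     ┏┠──────────────────┨┓                 
     ┃┃  Notes:      [55]┃┃                 
     ┠┃  Theme:      ( ) ┃┨                 
     ┃┃  Admin:      [ ] ┃┃                 
     ┃┃  Phone:      [  ]┃┃                 
     ┃┃  Plan:       ( ) ┃┃                 
     ┃┃> Email:      [te]┃┃                 
     ┃┃                  ┃┃                 
     ┃┃                  ┃┃                 
     ┃┃                  ┃┃                 
     ┗┃                  ┃┛                 
      ┃                  ┃                  
      ┃                  ┃                  


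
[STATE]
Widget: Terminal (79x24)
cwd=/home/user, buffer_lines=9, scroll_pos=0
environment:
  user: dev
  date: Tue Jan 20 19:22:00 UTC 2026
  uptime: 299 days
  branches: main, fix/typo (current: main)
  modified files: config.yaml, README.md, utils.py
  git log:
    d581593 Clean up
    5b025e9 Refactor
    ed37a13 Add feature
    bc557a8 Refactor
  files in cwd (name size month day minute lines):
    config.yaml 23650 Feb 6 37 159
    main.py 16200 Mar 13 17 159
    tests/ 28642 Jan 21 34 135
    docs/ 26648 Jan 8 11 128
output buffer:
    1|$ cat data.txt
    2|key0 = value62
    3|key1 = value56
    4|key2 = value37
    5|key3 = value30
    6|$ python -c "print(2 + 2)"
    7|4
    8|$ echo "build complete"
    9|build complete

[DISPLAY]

$ cat data.txt                                                                 
key0 = value62                                                                 
key1 = value56                                                                 
key2 = value37                                                                 
key3 = value30                                                                 
$ python -c "print(2 + 2)"                                                     
4                                                                              
$ echo "build complete"                                                        
build complete                                                                 
$ █                                                                            
                                                                               
                                                                               
                                                                               
                                                                               
                                                                               
                                                                               
                                                                               
                                                                               
                                                                               
                                                                               
                                                                               
                                                                               
                                                                               
                                                                               


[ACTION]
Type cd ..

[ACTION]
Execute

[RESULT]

$ cat data.txt                                                                 
key0 = value62                                                                 
key1 = value56                                                                 
key2 = value37                                                                 
key3 = value30                                                                 
$ python -c "print(2 + 2)"                                                     
4                                                                              
$ echo "build complete"                                                        
build complete                                                                 
$ cd ..                                                                        
                                                                               
$ █                                                                            
                                                                               
                                                                               
                                                                               
                                                                               
                                                                               
                                                                               
                                                                               
                                                                               
                                                                               
                                                                               
                                                                               
                                                                               


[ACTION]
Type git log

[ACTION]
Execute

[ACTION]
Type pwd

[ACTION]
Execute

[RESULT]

$ cat data.txt                                                                 
key0 = value62                                                                 
key1 = value56                                                                 
key2 = value37                                                                 
key3 = value30                                                                 
$ python -c "print(2 + 2)"                                                     
4                                                                              
$ echo "build complete"                                                        
build complete                                                                 
$ cd ..                                                                        
                                                                               
$ git log                                                                      
d581593 Clean up                                                               
5b025e9 Refactor                                                               
ed37a13 Add feature                                                            
bc557a8 Refactor                                                               
$ pwd                                                                          
/home                                                                          
$ █                                                                            
                                                                               
                                                                               
                                                                               
                                                                               
                                                                               


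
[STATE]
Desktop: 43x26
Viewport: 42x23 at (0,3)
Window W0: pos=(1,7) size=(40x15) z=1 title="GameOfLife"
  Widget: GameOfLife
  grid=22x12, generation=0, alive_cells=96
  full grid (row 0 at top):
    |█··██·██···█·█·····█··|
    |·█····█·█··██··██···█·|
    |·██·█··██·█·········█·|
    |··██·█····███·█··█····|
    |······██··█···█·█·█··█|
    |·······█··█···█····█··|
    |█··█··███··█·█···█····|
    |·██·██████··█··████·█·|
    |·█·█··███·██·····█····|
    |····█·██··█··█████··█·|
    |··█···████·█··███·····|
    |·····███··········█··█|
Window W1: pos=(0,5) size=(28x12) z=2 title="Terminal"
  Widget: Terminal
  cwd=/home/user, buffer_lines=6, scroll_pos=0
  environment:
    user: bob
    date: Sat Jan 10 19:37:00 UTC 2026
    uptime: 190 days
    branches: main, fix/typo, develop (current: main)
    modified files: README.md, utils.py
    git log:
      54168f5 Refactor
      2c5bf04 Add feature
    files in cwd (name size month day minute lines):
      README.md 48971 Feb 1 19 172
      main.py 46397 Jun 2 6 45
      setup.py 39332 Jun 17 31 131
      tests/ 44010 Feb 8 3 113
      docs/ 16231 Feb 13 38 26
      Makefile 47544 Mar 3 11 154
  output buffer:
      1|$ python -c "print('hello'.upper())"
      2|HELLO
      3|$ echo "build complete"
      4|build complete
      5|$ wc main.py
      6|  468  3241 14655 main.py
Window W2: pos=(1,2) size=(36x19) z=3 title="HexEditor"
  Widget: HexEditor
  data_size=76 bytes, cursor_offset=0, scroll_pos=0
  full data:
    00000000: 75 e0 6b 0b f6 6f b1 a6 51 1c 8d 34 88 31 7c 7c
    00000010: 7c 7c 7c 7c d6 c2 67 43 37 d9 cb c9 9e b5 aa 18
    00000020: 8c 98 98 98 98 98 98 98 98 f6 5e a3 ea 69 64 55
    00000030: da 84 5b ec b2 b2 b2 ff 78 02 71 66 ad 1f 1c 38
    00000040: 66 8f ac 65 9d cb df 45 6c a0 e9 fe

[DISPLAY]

 ┃ HexEditor                        ┃     
 ┠──────────────────────────────────┨     
┏┃00000000  75 e0 6b 0b f6 6f b1 a6 ┃     
┃┃00000010  7c 7c 7c 7c d6 c2 67 43 ┃     
┠┃00000020  8c 98 98 98 98 98 98 98 ┃━━━┓ 
┃┃00000030  da 84 5b ec b2 b2 b2 ff ┃   ┃ 
┃┃00000040  66 8f ac 65 9d cb df 45 ┃───┨ 
┃┃                                  ┃   ┃ 
┃┃                                  ┃   ┃ 
┃┃                                  ┃   ┃ 
┃┃                                  ┃   ┃ 
┃┃                                  ┃   ┃ 
┃┃                                  ┃   ┃ 
┗┃                                  ┃   ┃ 
 ┃                                  ┃   ┃ 
 ┃                                  ┃   ┃ 
 ┃                                  ┃   ┃ 
 ┗━━━━━━━━━━━━━━━━━━━━━━━━━━━━━━━━━━┛   ┃ 
 ┗━━━━━━━━━━━━━━━━━━━━━━━━━━━━━━━━━━━━━━┛ 
                                          
                                          
                                          
                                          


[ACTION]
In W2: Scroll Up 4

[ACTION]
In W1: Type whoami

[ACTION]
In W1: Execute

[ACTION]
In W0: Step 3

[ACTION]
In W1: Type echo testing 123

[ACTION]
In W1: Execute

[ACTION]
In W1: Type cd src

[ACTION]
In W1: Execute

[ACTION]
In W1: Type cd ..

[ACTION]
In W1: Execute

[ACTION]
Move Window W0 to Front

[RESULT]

 ┃ HexEditor                        ┃     
 ┠──────────────────────────────────┨     
┏┃00000000  75 e0 6b 0b f6 6f b1 a6 ┃     
┃┃00000010  7c 7c 7c 7c d6 c2 67 43 ┃     
┠┏━━━━━━━━━━━━━━━━━━━━━━━━━━━━━━━━━━━━━━┓ 
┃┃ GameOfLife                           ┃ 
┃┠──────────────────────────────────────┨ 
┃┃Gen: 3                                ┃ 
┃┃·····████··███········                ┃ 
┃┃█··█·······█·█·███····                ┃ 
┃┃·█···██····█·█·█·█····                ┃ 
┃┃·····███···██·····█···                ┃ 
┃┃······███·········█···                ┃ 
┗┃█···█··············██·                ┃ 
 ┃·····█···········█·█··                ┃ 
 ┃██··█·············██··                ┃ 
 ┃·████·········█·······                ┃ 
 ┃·············██·······                ┃ 
 ┗━━━━━━━━━━━━━━━━━━━━━━━━━━━━━━━━━━━━━━┛ 
                                          
                                          
                                          
                                          


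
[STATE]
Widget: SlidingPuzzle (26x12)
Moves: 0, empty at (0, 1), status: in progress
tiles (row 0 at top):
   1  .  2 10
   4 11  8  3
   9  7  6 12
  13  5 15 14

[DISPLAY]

┌────┬────┬────┬────┐     
│  1 │    │  2 │ 10 │     
├────┼────┼────┼────┤     
│  4 │ 11 │  8 │  3 │     
├────┼────┼────┼────┤     
│  9 │  7 │  6 │ 12 │     
├────┼────┼────┼────┤     
│ 13 │  5 │ 15 │ 14 │     
└────┴────┴────┴────┘     
Moves: 0                  
                          
                          


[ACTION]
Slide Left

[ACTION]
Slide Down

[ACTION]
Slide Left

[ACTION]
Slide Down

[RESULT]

┌────┬────┬────┬────┐     
│  1 │  2 │ 10 │    │     
├────┼────┼────┼────┤     
│  4 │ 11 │  8 │  3 │     
├────┼────┼────┼────┤     
│  9 │  7 │  6 │ 12 │     
├────┼────┼────┼────┤     
│ 13 │  5 │ 15 │ 14 │     
└────┴────┴────┴────┘     
Moves: 2                  
                          
                          


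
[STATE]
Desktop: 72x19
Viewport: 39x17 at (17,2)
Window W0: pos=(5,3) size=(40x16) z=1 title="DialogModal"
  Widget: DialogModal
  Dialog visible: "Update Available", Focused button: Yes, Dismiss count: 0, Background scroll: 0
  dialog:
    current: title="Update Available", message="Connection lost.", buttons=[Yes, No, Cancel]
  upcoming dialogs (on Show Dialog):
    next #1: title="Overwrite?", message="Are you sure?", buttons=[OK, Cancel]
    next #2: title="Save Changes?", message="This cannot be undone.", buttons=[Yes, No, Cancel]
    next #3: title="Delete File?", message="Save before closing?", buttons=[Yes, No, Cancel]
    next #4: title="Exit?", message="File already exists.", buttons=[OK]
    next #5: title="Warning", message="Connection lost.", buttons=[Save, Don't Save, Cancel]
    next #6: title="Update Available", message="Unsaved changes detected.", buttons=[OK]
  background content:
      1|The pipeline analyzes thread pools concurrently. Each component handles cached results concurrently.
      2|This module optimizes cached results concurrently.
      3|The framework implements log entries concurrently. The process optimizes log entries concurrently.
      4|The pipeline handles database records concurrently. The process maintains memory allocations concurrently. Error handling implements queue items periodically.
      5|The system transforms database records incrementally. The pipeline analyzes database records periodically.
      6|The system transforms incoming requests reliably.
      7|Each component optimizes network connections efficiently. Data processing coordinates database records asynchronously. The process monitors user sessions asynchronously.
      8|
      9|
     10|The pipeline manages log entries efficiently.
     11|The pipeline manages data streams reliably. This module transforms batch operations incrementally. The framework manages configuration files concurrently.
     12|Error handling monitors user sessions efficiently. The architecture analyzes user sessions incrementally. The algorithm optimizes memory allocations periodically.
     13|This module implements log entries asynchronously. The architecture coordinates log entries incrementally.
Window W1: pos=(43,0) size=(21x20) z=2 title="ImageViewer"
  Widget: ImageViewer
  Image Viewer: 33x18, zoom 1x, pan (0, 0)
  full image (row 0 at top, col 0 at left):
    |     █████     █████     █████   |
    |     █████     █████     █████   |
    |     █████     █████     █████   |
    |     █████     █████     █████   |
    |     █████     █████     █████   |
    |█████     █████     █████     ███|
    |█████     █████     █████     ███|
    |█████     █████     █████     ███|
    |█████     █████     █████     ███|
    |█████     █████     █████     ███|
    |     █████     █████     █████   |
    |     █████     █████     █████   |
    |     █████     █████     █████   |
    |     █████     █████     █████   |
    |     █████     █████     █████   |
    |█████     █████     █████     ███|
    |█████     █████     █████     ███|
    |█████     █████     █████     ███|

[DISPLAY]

                          ┠────────────
━━━━━━━━━━━━━━━━━━━━━━━━━━┃     █████  
l                         ┃     █████  
──────────────────────────┃     █████  
e analyzes thread pools co┃     █████  
 optimizes cached results ┃     █████  
rk implements log entries ┃█████     ██
──────────────────┐records┃█████     ██
Update Available  │ record┃█████     ██
Connection lost.  │ reques┃█████     ██
es]  No   Cancel  │rk conn┃█████     ██
──────────────────┘       ┃     █████  
                          ┃     █████  
e manages log entries effi┃     █████  
e manages data streams rel┃     █████  
ing monitors user sessions┃     █████  
━━━━━━━━━━━━━━━━━━━━━━━━━━┃█████     ██


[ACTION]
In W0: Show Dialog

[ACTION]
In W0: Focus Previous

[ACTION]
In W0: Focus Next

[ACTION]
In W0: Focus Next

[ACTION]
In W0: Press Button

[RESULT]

                          ┠────────────
━━━━━━━━━━━━━━━━━━━━━━━━━━┃     █████  
l                         ┃     █████  
──────────────────────────┃     █████  
e analyzes thread pools co┃     █████  
 optimizes cached results ┃     █████  
rk implements log entries ┃█████     ██
e handles database records┃█████     ██
transforms database record┃█████     ██
transforms incoming reques┃█████     ██
ent optimizes network conn┃█████     ██
                          ┃     █████  
                          ┃     █████  
e manages log entries effi┃     █████  
e manages data streams rel┃     █████  
ing monitors user sessions┃     █████  
━━━━━━━━━━━━━━━━━━━━━━━━━━┃█████     ██
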